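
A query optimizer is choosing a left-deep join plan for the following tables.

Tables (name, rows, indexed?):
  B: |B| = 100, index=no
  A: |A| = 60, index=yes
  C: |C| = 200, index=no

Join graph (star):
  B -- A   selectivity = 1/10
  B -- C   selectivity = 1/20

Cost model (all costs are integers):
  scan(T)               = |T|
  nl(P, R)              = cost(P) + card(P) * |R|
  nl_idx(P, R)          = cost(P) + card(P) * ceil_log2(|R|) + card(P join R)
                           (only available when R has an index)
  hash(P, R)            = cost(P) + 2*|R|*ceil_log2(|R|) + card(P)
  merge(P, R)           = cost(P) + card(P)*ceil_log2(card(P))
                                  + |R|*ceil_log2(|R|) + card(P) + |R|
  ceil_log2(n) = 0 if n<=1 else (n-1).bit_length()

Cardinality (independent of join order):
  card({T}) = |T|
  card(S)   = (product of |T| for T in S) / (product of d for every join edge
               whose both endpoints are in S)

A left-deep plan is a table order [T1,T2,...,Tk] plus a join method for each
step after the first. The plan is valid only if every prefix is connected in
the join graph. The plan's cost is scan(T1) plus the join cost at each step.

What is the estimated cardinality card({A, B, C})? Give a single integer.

6000

Tables in S: A(60), B(100), C(200)
Edges inside S: B-A(d=10), B-C(d=20)
numerator = 60 * 100 * 200 = 1200000
denominator = 10 * 20 = 200
card(S) = 1200000 / 200 = 6000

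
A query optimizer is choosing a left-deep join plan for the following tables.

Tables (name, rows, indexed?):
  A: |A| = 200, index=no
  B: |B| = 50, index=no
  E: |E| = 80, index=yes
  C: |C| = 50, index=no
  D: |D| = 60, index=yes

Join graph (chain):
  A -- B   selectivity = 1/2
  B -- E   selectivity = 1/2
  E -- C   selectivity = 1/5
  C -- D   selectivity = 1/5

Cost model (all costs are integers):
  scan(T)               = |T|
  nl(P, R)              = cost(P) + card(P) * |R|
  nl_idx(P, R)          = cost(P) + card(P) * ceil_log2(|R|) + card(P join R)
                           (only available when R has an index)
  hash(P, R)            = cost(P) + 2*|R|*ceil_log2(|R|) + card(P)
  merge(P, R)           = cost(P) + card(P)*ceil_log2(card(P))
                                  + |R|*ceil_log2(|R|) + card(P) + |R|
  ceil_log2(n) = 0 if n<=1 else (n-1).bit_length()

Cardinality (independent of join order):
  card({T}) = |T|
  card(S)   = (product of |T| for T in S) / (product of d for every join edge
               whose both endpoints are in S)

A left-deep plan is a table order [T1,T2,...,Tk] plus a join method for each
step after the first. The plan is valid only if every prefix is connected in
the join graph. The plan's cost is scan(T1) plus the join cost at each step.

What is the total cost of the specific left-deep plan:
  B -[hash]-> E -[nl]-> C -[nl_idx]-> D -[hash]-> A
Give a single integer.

704420

step 1: scan B: cost=50, card=50
step 2: join E via hash
    card(P join E) = 50*80/(2) = 2000
    cost = 50 + 2*80*7 + 50 = 1220
step 3: join C via nl
    card(P join C) = 2000*50/(5) = 20000
    cost = 1220 + 2000*50 = 101220
step 4: join D via nl_idx
    card(P join D) = 20000*60/(5) = 240000
    cost = 101220 + 20000*6 + 240000 = 461220
step 5: join A via hash
    card(P join A) = 240000*200/(2) = 24000000
    cost = 461220 + 2*200*8 + 240000 = 704420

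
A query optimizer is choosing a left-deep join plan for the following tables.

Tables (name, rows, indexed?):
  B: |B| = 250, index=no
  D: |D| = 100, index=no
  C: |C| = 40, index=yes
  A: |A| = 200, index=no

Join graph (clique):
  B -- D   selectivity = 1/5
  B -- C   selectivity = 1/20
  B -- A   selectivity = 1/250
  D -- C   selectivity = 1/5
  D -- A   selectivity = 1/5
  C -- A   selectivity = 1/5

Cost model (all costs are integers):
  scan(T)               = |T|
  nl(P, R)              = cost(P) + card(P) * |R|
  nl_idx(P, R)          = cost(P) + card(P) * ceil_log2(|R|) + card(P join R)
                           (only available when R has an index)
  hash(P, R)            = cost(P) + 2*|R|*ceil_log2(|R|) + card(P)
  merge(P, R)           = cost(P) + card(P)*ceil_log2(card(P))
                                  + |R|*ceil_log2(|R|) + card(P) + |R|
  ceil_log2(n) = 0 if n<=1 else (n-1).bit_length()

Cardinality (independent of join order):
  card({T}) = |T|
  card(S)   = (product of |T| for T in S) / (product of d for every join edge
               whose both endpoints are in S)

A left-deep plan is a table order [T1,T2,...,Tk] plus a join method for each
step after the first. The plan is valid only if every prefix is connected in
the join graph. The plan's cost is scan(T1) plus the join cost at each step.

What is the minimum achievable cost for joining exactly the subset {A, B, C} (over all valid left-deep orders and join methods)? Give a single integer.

Selinger DP over subsets of {A,B,C}:
  {B}: scan cost=250, card=250
  {C}: scan cost=40, card=40
  {A}: scan cost=200, card=200
  {BC}: card=500; try (C,hash)→980, (C,nl_idx)→2250, (B,merge)→2570, (C,merge)→2780, (B,hash)→4080, (B,nl)→10040 …(+1); best=980 via (C,hash)
  {AB}: card=200; try (A,hash)→3700, (B,merge)→4250, (A,merge)→4300, (B,hash)→4400, (B,nl)→50200, (A,nl)→50250; best=3700 via (A,hash)
  {AC}: card=1600; try (C,hash)→880, (A,merge)→2120, (C,merge)→2280, (C,nl_idx)→3000, (A,hash)→3280, (A,nl)→8040 …(+1); best=880 via (C,hash)
  {ABC}: card=80; try (C,hash)→4380, (A,hash)→4680, (C,nl_idx)→4980, (C,merge)→5780, (B,hash)→6480, (A,merge)→7780 …(+4); best=4380 via (C,hash)

4380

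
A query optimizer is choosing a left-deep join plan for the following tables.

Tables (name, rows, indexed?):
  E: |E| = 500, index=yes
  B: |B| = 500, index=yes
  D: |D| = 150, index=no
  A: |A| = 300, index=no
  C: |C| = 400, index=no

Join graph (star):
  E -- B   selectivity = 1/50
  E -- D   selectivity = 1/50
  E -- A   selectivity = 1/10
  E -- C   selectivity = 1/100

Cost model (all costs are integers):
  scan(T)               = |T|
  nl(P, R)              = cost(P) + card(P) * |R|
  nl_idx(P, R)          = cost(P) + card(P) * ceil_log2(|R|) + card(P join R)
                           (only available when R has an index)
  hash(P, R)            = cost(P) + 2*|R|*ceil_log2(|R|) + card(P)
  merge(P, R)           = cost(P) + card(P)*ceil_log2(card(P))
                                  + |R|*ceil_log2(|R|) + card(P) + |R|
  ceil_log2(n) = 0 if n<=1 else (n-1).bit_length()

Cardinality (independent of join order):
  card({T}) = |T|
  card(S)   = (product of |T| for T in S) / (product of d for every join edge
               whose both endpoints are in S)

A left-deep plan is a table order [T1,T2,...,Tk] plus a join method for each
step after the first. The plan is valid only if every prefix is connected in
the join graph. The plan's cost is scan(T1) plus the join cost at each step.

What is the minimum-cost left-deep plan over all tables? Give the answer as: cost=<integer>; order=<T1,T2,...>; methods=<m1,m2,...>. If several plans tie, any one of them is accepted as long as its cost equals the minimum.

Selinger DP (subsets sized 1..n):
  {E}: scan cost=500, card=500
  {B}: scan cost=500, card=500
  {D}: scan cost=150, card=150
  {A}: scan cost=300, card=300
  {C}: scan cost=400, card=400
  {BE}: card=5000; try (E,hash)→10000, (E,nl_idx)→10000, (B,hash)→10000, (B,nl_idx)→10000, (E,merge)→10500, (B,merge)→10500 …(+2); best=10000 via (E,hash)
  {DE}: card=1500; try (E,nl_idx)→3000, (D,hash)→3400, (E,merge)→6500, (D,merge)→6850, (E,hash)→9300, (E,nl)→75150 …(+1); best=3000 via (E,nl_idx)
  {AE}: card=15000; try (A,hash)→6400, (E,merge)→8300, (A,merge)→8500, (E,hash)→9600, (E,nl_idx)→18000, (E,nl)→150300 …(+1); best=6400 via (A,hash)
  {CE}: card=2000; try (E,nl_idx)→6000, (C,hash)→8200, (E,merge)→9400, (C,merge)→9500, (E,hash)→9800, (E,nl)→200400 …(+1); best=6000 via (E,nl_idx)
  {BDE}: card=15000; try (B,hash)→13500, (D,hash)→17400, (B,merge)→26000, (B,nl_idx)→31500, (D,merge)→81350, (B,nl)→753000 …(+1); best=13500 via (B,hash)
  {ABE}: card=150000; try (A,hash)→20400, (B,hash)→30400, (A,merge)→83000, (B,merge)→236400, (B,nl_idx)→291400, (A,nl)→1510000 …(+1); best=20400 via (A,hash)
  {BCE}: card=20000; try (B,hash)→17000, (C,hash)→22200, (B,merge)→35000, (B,nl_idx)→44000, (C,merge)→84000, (B,nl)→1006000 …(+1); best=17000 via (B,hash)
  {ADE}: card=45000; try (A,hash)→9900, (D,hash)→23800, (A,merge)→24000, (D,merge)→232750, (A,nl)→453000, (D,nl)→2256400; best=9900 via (A,hash)
  {CDE}: card=6000; try (D,hash)→10400, (C,hash)→11700, (C,merge)→25000, (D,merge)→31350, (D,nl)→306000, (C,nl)→603000; best=10400 via (D,hash)
  {ACE}: card=60000; try (A,hash)→13400, (C,hash)→28600, (A,merge)→33000, (C,merge)→235400, (A,nl)→606000, (C,nl)→6006400; best=13400 via (A,hash)
  {ABDE}: card=450000; try (A,hash)→33900, (B,hash)→63900, (D,hash)→172800, (A,merge)→241500, (B,merge)→779900, (B,nl_idx)→864900 …(+4); best=33900 via (A,hash)
  {BCDE}: card=60000; try (B,hash)→25400, (C,hash)→35700, (D,hash)→39400, (B,merge)→99400, (B,nl_idx)→124400, (C,merge)→242500 …(+4); best=25400 via (B,hash)
  {ABCE}: card=600000; try (A,hash)→42400, (B,hash)→82400, (C,hash)→177600, (A,merge)→340000, (B,merge)→1038400, (B,nl_idx)→1153400 …(+4); best=42400 via (A,hash)
  {ACDE}: card=180000; try (A,hash)→21800, (C,hash)→62100, (D,hash)→75800, (A,merge)→97400, (C,merge)→778900, (D,merge)→1034750 …(+3); best=21800 via (A,hash)
  {ABCDE}: card=1800000; try (A,hash)→90800, (B,hash)→210800, (C,hash)→491100, (D,hash)→644800, (A,merge)→1048400, (B,nl_idx)→3441800 …(+7); best=90800 via (A,hash)

cost=90800; order=C,E,D,B,A; methods=nl_idx,hash,hash,hash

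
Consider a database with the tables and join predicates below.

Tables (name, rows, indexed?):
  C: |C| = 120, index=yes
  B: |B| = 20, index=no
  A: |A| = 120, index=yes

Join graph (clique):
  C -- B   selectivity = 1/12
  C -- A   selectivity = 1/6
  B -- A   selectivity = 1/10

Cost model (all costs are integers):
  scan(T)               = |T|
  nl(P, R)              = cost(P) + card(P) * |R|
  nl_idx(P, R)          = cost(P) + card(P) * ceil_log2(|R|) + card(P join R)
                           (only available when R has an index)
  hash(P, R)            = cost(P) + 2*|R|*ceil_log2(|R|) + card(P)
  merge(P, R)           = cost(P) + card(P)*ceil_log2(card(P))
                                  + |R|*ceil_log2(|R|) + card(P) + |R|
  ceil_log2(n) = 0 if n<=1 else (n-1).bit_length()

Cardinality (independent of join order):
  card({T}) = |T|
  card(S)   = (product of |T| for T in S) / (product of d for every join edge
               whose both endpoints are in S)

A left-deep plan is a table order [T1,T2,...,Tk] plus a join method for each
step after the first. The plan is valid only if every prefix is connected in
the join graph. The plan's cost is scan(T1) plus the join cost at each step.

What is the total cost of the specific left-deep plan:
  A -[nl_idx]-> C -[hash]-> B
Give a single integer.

step 1: scan A: cost=120, card=120
step 2: join C via nl_idx
    card(P join C) = 120*120/(6) = 2400
    cost = 120 + 120*7 + 2400 = 3360
step 3: join B via hash
    card(P join B) = 2400*20/(12*10) = 400
    cost = 3360 + 2*20*5 + 2400 = 5960

5960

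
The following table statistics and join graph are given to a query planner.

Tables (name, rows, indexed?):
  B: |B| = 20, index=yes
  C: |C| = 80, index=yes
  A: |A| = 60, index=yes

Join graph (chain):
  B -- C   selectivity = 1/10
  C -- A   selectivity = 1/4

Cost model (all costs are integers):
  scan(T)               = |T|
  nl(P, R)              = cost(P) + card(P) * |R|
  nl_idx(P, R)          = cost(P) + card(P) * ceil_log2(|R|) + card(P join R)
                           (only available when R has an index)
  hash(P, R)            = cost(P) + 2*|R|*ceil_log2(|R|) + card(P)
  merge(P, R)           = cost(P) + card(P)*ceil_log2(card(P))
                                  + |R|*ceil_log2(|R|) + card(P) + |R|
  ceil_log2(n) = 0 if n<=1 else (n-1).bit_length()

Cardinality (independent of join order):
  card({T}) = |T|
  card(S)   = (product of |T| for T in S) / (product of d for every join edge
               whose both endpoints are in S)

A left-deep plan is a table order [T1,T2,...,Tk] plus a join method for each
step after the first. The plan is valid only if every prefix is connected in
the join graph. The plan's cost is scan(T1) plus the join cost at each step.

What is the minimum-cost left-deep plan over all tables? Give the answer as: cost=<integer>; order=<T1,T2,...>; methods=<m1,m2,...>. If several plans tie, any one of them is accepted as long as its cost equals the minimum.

Selinger DP (subsets sized 1..n):
  {B}: scan cost=20, card=20
  {C}: scan cost=80, card=80
  {A}: scan cost=60, card=60
  {BC}: card=160; try (C,nl_idx)→320, (B,hash)→360, (B,nl_idx)→640, (C,merge)→780, (B,merge)→840, (C,hash)→1160 …(+2); best=320 via (C,nl_idx)
  {AC}: card=1200; try (A,hash)→880, (C,merge)→1120, (A,merge)→1140, (C,hash)→1240, (C,nl_idx)→1680, (A,nl_idx)→1760 …(+2); best=880 via (A,hash)
  {ABC}: card=2400; try (A,hash)→1200, (A,merge)→2180, (B,hash)→2280, (A,nl_idx)→3680, (B,nl_idx)→9280, (A,nl)→9920 …(+2); best=1200 via (A,hash)

cost=1200; order=B,C,A; methods=nl_idx,hash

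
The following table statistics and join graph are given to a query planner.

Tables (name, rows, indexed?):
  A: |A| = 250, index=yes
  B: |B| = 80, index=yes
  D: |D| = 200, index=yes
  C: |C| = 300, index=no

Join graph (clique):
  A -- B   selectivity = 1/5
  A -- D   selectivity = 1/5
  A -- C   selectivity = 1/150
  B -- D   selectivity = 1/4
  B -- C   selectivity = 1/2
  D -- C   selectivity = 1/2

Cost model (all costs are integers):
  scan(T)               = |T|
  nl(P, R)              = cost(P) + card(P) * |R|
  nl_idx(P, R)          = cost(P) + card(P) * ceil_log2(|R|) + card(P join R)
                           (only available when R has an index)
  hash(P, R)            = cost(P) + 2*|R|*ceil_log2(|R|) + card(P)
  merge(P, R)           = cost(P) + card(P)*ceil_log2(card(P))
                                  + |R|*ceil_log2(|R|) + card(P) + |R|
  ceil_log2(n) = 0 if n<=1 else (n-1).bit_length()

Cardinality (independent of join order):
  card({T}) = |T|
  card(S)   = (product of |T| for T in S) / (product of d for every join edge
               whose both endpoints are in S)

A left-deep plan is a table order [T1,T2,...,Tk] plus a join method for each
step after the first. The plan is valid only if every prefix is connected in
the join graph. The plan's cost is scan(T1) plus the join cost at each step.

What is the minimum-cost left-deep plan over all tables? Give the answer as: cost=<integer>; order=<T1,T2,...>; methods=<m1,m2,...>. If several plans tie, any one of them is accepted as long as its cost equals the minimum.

Selinger DP (subsets sized 1..n):
  {A}: scan cost=250, card=250
  {B}: scan cost=80, card=80
  {D}: scan cost=200, card=200
  {C}: scan cost=300, card=300
  {AB}: card=4000; try (B,hash)→1620, (A,merge)→2970, (B,merge)→3140, (A,hash)→4160, (A,nl_idx)→4720, (B,nl_idx)→6000 …(+2); best=1620 via (B,hash)
  {AD}: card=10000; try (D,hash)→3700, (A,merge)→4250, (D,merge)→4300, (A,hash)→4400, (A,nl_idx)→11800, (D,nl_idx)→12250 …(+2); best=3700 via (D,hash)
  {AC}: card=500; try (A,nl_idx)→3200, (A,hash)→4600, (C,merge)→5500, (A,merge)→5550, (C,hash)→5900, (C,nl)→75250 …(+1); best=3200 via (A,nl_idx)
  {BD}: card=4000; try (B,hash)→1520, (D,merge)→2520, (B,merge)→2640, (D,hash)→3360, (D,nl_idx)→4720, (B,nl_idx)→5600 …(+2); best=1520 via (B,hash)
  {BC}: card=12000; try (B,hash)→1720, (C,merge)→3720, (B,merge)→3940, (C,hash)→5560, (B,nl_idx)→14400, (C,nl)→24080 …(+1); best=1720 via (B,hash)
  {CD}: card=30000; try (D,hash)→3800, (C,merge)→5000, (D,merge)→5100, (C,hash)→5800, (D,nl_idx)→32700, (C,nl)→60200 …(+1); best=3800 via (D,hash)
  {ABD}: card=40000; try (D,hash)→8820, (A,hash)→9520, (B,hash)→14820, (D,merge)→55420, (A,merge)→55770, (A,nl_idx)→73520 …(+6); best=8820 via (D,hash)
  {ABC}: card=4000; try (B,hash)→4820, (B,merge)→8840, (B,nl_idx)→10700, (C,hash)→11020, (A,hash)→17720, (B,nl)→43200 …(+5); best=4820 via (B,hash)
  {ACD}: card=10000; try (D,hash)→6900, (D,merge)→10000, (D,nl_idx)→17200, (C,hash)→19100, (A,hash)→37800, (D,nl)→103200 …(+5); best=6900 via (D,hash)
  {BCD}: card=300000; try (C,hash)→10920, (D,hash)→16920, (B,hash)→34920, (C,merge)→56520, (D,merge)→183520, (D,nl_idx)→397720 …(+5); best=10920 via (C,hash)
  {ABCD}: card=20000; try (D,hash)→12020, (B,hash)→18020, (C,hash)→54220, (D,nl_idx)→56820, (D,merge)→58620, (B,nl_idx)→96900 …(+9); best=12020 via (D,hash)

cost=12020; order=C,A,B,D; methods=nl_idx,hash,hash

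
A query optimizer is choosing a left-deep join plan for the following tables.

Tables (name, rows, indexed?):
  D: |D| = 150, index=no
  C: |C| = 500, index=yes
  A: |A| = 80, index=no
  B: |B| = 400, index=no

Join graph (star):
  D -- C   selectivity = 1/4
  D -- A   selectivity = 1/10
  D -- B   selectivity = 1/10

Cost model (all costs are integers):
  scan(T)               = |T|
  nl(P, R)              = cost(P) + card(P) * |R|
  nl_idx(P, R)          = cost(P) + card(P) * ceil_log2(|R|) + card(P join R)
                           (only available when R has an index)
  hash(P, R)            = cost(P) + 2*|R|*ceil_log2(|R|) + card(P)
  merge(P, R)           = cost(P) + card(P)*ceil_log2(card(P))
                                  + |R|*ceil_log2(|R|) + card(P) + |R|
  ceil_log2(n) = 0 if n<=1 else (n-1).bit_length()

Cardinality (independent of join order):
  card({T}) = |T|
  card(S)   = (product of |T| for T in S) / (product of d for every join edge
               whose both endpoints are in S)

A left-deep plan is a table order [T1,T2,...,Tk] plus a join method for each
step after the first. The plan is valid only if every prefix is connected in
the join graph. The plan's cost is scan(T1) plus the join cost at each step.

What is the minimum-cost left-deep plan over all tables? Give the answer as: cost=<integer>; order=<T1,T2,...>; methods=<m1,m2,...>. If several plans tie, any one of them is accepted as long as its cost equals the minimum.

cost=66820; order=D,A,B,C; methods=hash,hash,hash

Selinger DP (subsets sized 1..n):
  {D}: scan cost=150, card=150
  {C}: scan cost=500, card=500
  {A}: scan cost=80, card=80
  {B}: scan cost=400, card=400
  {CD}: card=18750; try (D,hash)→3400, (C,merge)→6500, (D,merge)→6850, (C,hash)→9300, (C,nl_idx)→20250, (C,nl)→75150 …(+1); best=3400 via (D,hash)
  {AD}: card=1200; try (A,hash)→1420, (D,merge)→2070, (A,merge)→2140, (D,hash)→2560, (D,nl)→12080, (A,nl)→12150; best=1420 via (A,hash)
  {BD}: card=6000; try (D,hash)→3200, (B,merge)→5500, (D,merge)→5750, (B,hash)→7500, (B,nl)→60150, (D,nl)→60400; best=3200 via (D,hash)
  {ACD}: card=150000; try (C,hash)→11620, (C,merge)→20820, (A,hash)→23270, (C,nl_idx)→162220, (A,merge)→304040, (C,nl)→601420 …(+1); best=11620 via (C,hash)
  {BCD}: card=750000; try (C,hash)→18200, (B,hash)→29350, (C,merge)→92200, (B,merge)→307400, (C,nl_idx)→807200, (C,nl)→3003200 …(+1); best=18200 via (C,hash)
  {ABD}: card=48000; try (B,hash)→9820, (A,hash)→10320, (B,merge)→19820, (A,merge)→87840, (B,nl)→481420, (A,nl)→483200; best=9820 via (B,hash)
  {ABCD}: card=6000000; try (C,hash)→66820, (B,hash)→168820, (A,hash)→769320, (C,merge)→830820, (B,merge)→2865620, (C,nl_idx)→6441820 …(+4); best=66820 via (C,hash)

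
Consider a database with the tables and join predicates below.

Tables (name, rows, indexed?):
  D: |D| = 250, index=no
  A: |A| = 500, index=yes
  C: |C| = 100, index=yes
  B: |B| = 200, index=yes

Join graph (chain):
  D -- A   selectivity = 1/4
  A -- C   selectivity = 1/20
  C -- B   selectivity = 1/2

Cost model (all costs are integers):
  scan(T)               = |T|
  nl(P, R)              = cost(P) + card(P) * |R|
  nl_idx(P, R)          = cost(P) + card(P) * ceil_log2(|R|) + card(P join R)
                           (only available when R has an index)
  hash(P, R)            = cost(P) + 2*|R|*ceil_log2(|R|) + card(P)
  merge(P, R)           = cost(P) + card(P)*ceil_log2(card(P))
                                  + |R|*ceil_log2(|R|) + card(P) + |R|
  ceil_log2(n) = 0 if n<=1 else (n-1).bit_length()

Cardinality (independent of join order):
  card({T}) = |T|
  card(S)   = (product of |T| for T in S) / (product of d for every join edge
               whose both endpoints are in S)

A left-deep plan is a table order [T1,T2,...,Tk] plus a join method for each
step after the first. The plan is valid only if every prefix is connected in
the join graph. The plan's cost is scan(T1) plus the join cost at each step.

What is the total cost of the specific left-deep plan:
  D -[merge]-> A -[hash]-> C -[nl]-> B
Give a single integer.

31290150

step 1: scan D: cost=250, card=250
step 2: join A via merge
    card(P join A) = 250*500/(4) = 31250
    cost = 250 + 250*8 + 500*9 + 250 + 500 = 7500
step 3: join C via hash
    card(P join C) = 31250*100/(20) = 156250
    cost = 7500 + 2*100*7 + 31250 = 40150
step 4: join B via nl
    card(P join B) = 156250*200/(2) = 15625000
    cost = 40150 + 156250*200 = 31290150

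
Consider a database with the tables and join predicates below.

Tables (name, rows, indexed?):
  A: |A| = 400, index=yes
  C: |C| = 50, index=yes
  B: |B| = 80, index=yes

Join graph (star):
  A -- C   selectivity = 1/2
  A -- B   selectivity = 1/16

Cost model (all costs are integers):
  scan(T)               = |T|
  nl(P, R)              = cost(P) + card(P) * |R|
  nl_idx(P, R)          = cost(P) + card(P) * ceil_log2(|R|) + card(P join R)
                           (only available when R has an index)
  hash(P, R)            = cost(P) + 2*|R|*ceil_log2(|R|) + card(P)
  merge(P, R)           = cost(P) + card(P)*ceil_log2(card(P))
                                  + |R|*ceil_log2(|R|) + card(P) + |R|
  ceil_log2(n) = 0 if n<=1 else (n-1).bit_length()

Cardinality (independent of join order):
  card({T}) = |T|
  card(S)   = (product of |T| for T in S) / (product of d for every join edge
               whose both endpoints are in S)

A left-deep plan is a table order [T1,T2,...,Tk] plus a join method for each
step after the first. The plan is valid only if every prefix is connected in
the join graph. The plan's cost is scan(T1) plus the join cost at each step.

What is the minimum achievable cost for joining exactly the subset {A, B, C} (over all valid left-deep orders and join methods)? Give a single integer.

Selinger DP over subsets of {A,B,C}:
  {A}: scan cost=400, card=400
  {C}: scan cost=50, card=50
  {B}: scan cost=80, card=80
  {AC}: card=10000; try (C,hash)→1400, (A,merge)→4400, (C,merge)→4750, (A,hash)→7300, (A,nl_idx)→10500, (C,nl_idx)→12800 …(+2); best=1400 via (C,hash)
  {AB}: card=2000; try (B,hash)→1920, (A,nl_idx)→2800, (A,merge)→4720, (B,merge)→5040, (B,nl_idx)→5200, (A,hash)→7360 …(+2); best=1920 via (B,hash)
  {ABC}: card=50000; try (C,hash)→4520, (B,hash)→12520, (C,merge)→26270, (C,nl_idx)→63920, (C,nl)→101920, (B,nl_idx)→121400 …(+2); best=4520 via (C,hash)

4520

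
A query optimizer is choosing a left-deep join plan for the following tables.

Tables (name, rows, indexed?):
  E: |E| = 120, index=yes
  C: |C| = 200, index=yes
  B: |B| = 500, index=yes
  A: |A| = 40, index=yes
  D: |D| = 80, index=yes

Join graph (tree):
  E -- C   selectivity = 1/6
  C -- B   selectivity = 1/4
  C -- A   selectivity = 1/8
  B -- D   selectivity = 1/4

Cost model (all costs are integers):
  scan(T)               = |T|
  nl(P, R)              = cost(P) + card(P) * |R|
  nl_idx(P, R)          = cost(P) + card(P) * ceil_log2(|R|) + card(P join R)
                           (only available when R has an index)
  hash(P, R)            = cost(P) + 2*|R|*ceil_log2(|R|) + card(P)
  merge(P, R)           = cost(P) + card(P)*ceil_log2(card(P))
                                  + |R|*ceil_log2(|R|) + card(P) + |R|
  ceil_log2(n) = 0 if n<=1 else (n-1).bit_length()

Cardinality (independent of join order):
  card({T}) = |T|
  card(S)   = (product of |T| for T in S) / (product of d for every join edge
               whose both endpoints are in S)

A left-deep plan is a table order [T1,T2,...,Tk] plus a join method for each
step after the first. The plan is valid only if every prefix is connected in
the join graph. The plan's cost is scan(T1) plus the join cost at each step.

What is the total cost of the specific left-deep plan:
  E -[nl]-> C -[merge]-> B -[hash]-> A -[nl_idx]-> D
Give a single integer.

step 1: scan E: cost=120, card=120
step 2: join C via nl
    card(P join C) = 120*200/(6) = 4000
    cost = 120 + 120*200 = 24120
step 3: join B via merge
    card(P join B) = 4000*500/(4) = 500000
    cost = 24120 + 4000*12 + 500*9 + 4000 + 500 = 81120
step 4: join A via hash
    card(P join A) = 500000*40/(8) = 2500000
    cost = 81120 + 2*40*6 + 500000 = 581600
step 5: join D via nl_idx
    card(P join D) = 2500000*80/(4) = 50000000
    cost = 581600 + 2500000*7 + 50000000 = 68081600

68081600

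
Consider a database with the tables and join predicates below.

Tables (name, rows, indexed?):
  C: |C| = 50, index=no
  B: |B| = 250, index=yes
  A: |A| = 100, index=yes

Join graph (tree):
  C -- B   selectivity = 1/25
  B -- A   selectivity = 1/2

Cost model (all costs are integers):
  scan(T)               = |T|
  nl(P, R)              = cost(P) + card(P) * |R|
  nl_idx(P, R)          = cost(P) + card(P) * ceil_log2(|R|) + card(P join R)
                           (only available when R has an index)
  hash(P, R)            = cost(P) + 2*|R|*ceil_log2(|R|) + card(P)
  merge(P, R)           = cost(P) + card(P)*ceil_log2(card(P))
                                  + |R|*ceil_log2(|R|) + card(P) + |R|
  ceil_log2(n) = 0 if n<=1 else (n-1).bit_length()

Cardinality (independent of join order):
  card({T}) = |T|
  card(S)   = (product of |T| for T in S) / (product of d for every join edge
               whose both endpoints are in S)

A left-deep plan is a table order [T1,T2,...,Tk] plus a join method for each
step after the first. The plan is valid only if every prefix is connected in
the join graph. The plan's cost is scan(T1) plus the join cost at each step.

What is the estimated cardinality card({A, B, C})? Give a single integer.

Tables in S: A(100), B(250), C(50)
Edges inside S: C-B(d=25), B-A(d=2)
numerator = 100 * 250 * 50 = 1250000
denominator = 25 * 2 = 50
card(S) = 1250000 / 50 = 25000

25000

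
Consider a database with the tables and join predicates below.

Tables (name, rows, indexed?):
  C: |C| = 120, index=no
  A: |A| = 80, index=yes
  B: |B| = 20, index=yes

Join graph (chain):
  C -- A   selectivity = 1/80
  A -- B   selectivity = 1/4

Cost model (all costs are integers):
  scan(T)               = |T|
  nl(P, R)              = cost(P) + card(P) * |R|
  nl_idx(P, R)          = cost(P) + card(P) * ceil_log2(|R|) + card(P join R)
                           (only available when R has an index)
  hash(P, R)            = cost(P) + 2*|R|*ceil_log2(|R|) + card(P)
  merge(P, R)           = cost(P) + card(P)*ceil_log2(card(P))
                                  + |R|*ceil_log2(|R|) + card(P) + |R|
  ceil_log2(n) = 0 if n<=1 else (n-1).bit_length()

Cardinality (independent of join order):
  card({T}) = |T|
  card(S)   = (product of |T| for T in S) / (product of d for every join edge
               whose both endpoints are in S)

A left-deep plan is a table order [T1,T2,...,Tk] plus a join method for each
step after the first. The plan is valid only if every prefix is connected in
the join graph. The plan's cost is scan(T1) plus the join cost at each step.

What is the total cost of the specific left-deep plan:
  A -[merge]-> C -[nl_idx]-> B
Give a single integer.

step 1: scan A: cost=80, card=80
step 2: join C via merge
    card(P join C) = 80*120/(80) = 120
    cost = 80 + 80*7 + 120*7 + 80 + 120 = 1680
step 3: join B via nl_idx
    card(P join B) = 120*20/(4) = 600
    cost = 1680 + 120*5 + 600 = 2880

2880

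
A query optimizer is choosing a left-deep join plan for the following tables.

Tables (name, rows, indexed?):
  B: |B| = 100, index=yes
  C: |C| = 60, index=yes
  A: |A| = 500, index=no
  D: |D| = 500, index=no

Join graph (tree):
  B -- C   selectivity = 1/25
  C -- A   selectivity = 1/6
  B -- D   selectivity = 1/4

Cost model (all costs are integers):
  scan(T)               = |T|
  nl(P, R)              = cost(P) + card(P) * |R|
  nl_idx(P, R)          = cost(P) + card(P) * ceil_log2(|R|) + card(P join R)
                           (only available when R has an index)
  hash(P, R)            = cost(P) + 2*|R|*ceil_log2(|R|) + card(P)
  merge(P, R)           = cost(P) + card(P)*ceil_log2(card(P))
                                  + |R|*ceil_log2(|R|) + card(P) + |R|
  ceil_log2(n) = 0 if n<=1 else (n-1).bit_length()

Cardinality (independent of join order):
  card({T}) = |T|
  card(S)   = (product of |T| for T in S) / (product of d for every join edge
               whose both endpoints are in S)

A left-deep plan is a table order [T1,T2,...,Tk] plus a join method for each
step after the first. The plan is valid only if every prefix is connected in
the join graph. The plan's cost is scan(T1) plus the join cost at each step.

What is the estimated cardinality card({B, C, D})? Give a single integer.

Tables in S: B(100), C(60), D(500)
Edges inside S: B-C(d=25), B-D(d=4)
numerator = 100 * 60 * 500 = 3000000
denominator = 25 * 4 = 100
card(S) = 3000000 / 100 = 30000

30000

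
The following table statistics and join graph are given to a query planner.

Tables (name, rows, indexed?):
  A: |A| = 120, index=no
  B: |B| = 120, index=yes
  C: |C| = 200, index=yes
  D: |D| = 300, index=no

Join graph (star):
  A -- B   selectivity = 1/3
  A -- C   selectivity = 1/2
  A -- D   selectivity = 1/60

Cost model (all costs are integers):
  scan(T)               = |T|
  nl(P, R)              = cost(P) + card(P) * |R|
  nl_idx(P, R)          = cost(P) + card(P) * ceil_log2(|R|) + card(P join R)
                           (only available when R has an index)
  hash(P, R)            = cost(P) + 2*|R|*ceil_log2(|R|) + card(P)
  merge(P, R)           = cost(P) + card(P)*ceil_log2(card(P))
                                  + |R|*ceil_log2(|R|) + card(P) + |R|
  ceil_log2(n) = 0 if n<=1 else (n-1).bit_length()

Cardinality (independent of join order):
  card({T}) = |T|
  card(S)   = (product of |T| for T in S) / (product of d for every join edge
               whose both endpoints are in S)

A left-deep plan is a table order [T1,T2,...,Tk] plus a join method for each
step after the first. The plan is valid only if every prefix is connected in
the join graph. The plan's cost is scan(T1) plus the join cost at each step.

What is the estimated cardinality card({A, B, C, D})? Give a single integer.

2400000

Tables in S: A(120), B(120), C(200), D(300)
Edges inside S: A-B(d=3), A-C(d=2), A-D(d=60)
numerator = 120 * 120 * 200 * 300 = 864000000
denominator = 3 * 2 * 60 = 360
card(S) = 864000000 / 360 = 2400000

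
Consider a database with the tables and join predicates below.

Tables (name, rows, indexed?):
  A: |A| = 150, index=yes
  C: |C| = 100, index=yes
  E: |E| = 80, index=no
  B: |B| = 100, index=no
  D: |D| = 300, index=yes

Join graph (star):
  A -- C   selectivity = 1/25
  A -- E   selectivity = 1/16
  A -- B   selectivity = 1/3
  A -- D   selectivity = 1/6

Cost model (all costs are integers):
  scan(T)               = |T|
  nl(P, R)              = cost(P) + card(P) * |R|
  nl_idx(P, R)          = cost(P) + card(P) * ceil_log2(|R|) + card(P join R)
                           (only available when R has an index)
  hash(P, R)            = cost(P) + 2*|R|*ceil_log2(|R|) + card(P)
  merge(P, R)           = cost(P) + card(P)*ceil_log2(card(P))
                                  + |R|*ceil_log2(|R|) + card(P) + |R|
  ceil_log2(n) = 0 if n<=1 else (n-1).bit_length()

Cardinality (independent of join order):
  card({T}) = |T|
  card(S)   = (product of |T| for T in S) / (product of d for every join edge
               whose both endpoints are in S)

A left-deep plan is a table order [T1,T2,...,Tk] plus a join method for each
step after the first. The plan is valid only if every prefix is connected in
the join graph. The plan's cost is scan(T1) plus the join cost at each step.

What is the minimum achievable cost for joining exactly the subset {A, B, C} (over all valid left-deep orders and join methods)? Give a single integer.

Selinger DP over subsets of {A,B,C}:
  {A}: scan cost=150, card=150
  {C}: scan cost=100, card=100
  {B}: scan cost=100, card=100
  {AC}: card=600; try (A,nl_idx)→1500, (C,hash)→1700, (C,nl_idx)→1800, (A,merge)→2250, (C,merge)→2300, (A,hash)→2600 …(+2); best=1500 via (A,nl_idx)
  {AB}: card=5000; try (B,hash)→1700, (A,merge)→2250, (B,merge)→2300, (A,hash)→2600, (A,nl_idx)→5900, (A,nl)→15100 …(+1); best=1700 via (B,hash)
  {ABC}: card=20000; try (B,hash)→3500, (C,hash)→8100, (B,merge)→8900, (C,nl_idx)→56700, (B,nl)→61500, (C,merge)→72500 …(+1); best=3500 via (B,hash)

3500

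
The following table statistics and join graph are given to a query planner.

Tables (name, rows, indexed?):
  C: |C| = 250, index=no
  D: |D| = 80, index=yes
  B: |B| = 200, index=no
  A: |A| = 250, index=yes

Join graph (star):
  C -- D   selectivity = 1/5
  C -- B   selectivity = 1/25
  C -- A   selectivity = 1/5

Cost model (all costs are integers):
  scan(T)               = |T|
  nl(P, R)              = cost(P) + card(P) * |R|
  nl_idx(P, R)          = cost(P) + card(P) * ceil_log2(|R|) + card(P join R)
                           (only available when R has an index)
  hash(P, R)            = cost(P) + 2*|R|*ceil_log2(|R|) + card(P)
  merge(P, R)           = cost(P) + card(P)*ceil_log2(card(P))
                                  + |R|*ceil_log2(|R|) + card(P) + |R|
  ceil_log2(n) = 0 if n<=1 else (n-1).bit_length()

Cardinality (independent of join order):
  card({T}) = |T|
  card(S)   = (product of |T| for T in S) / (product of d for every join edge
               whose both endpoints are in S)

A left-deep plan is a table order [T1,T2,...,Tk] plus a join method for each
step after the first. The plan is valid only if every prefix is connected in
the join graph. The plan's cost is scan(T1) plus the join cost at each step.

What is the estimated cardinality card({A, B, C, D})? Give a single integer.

1600000

Tables in S: A(250), B(200), C(250), D(80)
Edges inside S: C-D(d=5), C-B(d=25), C-A(d=5)
numerator = 250 * 200 * 250 * 80 = 1000000000
denominator = 5 * 25 * 5 = 625
card(S) = 1000000000 / 625 = 1600000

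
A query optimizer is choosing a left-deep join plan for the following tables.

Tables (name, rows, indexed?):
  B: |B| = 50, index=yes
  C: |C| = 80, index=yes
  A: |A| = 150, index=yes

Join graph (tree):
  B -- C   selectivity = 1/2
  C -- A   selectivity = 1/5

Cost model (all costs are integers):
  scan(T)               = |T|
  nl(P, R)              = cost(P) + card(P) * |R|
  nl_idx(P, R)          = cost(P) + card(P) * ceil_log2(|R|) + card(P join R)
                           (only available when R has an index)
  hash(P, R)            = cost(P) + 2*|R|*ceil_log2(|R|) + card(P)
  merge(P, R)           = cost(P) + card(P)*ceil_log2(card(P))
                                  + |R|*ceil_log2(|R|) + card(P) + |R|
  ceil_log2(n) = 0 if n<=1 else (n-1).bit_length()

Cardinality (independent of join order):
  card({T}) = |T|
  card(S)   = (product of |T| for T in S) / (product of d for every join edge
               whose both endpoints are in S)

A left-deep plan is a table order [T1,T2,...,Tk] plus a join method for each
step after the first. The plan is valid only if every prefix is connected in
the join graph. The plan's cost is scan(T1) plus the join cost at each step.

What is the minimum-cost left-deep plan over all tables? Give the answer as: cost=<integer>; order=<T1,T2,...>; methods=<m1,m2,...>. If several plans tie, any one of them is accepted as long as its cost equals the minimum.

Selinger DP (subsets sized 1..n):
  {B}: scan cost=50, card=50
  {C}: scan cost=80, card=80
  {A}: scan cost=150, card=150
  {BC}: card=2000; try (B,hash)→760, (C,merge)→1040, (B,merge)→1070, (C,hash)→1220, (C,nl_idx)→2400, (B,nl_idx)→2560 …(+2); best=760 via (B,hash)
  {AC}: card=2400; try (C,hash)→1420, (A,merge)→2070, (C,merge)→2140, (A,hash)→2560, (A,nl_idx)→3120, (C,nl_idx)→3600 …(+2); best=1420 via (C,hash)
  {ABC}: card=60000; try (B,hash)→4420, (A,hash)→5160, (A,merge)→26110, (B,merge)→32970, (B,nl_idx)→75820, (A,nl_idx)→76760 …(+2); best=4420 via (B,hash)

cost=4420; order=A,C,B; methods=hash,hash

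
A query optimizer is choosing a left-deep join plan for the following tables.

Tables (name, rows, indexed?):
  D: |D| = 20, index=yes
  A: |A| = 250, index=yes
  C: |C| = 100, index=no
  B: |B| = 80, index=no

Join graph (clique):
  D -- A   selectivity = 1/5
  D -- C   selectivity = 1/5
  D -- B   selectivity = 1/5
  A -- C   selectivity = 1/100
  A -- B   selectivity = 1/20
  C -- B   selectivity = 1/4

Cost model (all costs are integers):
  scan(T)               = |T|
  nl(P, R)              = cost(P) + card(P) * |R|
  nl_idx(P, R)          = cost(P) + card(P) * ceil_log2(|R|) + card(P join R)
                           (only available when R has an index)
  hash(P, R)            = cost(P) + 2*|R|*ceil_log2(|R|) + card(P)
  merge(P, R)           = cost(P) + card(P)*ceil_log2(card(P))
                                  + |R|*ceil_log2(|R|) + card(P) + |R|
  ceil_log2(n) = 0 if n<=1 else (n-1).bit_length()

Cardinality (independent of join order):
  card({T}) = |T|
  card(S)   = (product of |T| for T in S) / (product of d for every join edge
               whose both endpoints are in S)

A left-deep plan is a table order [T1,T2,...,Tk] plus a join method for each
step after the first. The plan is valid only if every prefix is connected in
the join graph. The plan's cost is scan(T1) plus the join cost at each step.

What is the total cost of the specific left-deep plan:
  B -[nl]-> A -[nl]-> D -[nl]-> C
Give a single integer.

120080

step 1: scan B: cost=80, card=80
step 2: join A via nl
    card(P join A) = 80*250/(20) = 1000
    cost = 80 + 80*250 = 20080
step 3: join D via nl
    card(P join D) = 1000*20/(5*5) = 800
    cost = 20080 + 1000*20 = 40080
step 4: join C via nl
    card(P join C) = 800*100/(5*100*4) = 40
    cost = 40080 + 800*100 = 120080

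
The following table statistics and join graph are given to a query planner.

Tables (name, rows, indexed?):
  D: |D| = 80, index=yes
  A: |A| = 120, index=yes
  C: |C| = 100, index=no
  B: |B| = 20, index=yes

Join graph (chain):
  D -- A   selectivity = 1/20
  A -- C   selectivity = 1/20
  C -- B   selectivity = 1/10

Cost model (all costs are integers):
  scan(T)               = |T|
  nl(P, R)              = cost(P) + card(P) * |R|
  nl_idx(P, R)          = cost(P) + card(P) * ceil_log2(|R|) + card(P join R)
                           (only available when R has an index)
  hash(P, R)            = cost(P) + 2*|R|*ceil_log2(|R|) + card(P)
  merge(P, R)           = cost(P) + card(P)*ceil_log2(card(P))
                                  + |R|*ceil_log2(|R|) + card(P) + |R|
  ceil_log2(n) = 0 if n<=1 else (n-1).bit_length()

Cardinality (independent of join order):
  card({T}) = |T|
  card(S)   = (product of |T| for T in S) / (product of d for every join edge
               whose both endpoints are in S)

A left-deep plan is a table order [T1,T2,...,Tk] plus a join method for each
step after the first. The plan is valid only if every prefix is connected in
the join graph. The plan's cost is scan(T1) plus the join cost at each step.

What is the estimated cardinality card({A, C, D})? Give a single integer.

2400

Tables in S: A(120), C(100), D(80)
Edges inside S: D-A(d=20), A-C(d=20)
numerator = 120 * 100 * 80 = 960000
denominator = 20 * 20 = 400
card(S) = 960000 / 400 = 2400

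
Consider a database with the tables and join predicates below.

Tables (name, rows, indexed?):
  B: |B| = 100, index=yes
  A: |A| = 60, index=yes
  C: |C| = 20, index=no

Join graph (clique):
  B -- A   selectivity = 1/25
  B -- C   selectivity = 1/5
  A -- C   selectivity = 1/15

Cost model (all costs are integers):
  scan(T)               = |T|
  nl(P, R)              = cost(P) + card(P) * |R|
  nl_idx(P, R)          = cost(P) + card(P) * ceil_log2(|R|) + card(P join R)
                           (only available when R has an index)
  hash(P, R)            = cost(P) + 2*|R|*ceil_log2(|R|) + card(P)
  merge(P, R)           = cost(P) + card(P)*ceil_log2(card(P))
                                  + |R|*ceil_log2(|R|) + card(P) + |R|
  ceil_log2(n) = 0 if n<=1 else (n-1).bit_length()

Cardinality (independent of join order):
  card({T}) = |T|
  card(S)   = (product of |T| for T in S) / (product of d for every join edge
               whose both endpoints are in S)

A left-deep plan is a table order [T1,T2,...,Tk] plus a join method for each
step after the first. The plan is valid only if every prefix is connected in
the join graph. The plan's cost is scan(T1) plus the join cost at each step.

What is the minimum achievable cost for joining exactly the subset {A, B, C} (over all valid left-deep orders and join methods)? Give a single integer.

844

Selinger DP over subsets of {A,B,C}:
  {B}: scan cost=100, card=100
  {A}: scan cost=60, card=60
  {C}: scan cost=20, card=20
  {AB}: card=240; try (B,nl_idx)→720, (A,hash)→920, (A,nl_idx)→940, (B,merge)→1280, (A,merge)→1320, (B,hash)→1520 …(+2); best=720 via (B,nl_idx)
  {BC}: card=400; try (C,hash)→400, (B,nl_idx)→560, (B,merge)→940, (C,merge)→1020, (B,hash)→1440, (B,nl)→2020 …(+1); best=400 via (C,hash)
  {AC}: card=80; try (A,nl_idx)→220, (C,hash)→320, (A,merge)→560, (C,merge)→600, (A,hash)→760, (A,nl)→1220 …(+1); best=220 via (A,nl_idx)
  {ABC}: card=64; try (B,nl_idx)→844, (C,hash)→1160, (A,hash)→1520, (B,merge)→1660, (B,hash)→1700, (A,nl_idx)→2864 …(+5); best=844 via (B,nl_idx)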